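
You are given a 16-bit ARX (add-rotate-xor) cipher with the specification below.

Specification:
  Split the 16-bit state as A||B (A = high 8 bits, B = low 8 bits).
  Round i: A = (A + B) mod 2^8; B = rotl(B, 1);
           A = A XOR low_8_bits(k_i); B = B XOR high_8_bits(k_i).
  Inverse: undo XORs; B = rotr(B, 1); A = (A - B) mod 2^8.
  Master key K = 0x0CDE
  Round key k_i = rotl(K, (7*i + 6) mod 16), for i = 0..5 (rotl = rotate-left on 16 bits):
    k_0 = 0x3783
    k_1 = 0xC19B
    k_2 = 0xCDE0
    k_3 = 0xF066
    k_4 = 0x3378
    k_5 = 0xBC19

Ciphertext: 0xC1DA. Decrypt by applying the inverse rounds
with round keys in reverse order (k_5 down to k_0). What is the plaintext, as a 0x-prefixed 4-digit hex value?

0xE95D

s_0 = ciphertext = 0xC1DA
s_1 = InvRound(s_0, k_5) = 0xA533
s_2 = InvRound(s_1, k_4) = 0xDD00
s_3 = InvRound(s_2, k_3) = 0x4378
s_4 = InvRound(s_3, k_2) = 0xC9DA
s_5 = InvRound(s_4, k_1) = 0xC58D
s_6 = InvRound(s_5, k_0) = 0xE95D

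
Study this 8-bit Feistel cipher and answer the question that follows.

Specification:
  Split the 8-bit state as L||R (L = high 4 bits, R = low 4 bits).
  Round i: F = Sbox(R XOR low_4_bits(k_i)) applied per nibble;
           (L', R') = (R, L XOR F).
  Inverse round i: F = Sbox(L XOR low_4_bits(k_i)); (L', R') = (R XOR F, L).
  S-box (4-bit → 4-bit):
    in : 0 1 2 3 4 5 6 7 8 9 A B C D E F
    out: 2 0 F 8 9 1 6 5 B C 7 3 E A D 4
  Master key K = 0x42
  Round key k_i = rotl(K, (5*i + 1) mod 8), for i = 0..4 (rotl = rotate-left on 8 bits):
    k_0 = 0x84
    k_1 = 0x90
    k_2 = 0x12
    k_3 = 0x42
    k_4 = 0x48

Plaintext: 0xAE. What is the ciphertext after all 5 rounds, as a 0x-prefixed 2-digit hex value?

0x89

s_0 = plaintext = 0xAE
s_1 = Round(s_0, k_0) = 0xED
s_2 = Round(s_1, k_1) = 0xD4
s_3 = Round(s_2, k_2) = 0x4B
s_4 = Round(s_3, k_3) = 0xB8
s_5 = Round(s_4, k_4) = 0x89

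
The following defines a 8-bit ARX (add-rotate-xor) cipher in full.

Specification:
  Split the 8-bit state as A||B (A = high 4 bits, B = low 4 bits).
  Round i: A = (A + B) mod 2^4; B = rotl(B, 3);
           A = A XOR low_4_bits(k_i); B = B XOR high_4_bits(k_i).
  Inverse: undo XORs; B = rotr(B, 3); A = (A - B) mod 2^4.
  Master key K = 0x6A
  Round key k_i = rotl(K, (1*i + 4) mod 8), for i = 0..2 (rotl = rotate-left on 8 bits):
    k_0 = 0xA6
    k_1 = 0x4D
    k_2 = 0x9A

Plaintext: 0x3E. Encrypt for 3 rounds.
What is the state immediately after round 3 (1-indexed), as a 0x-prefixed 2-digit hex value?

s_0 = plaintext = 0x3E
s_1 = Round(s_0, k_0) = 0x7D
s_2 = Round(s_1, k_1) = 0x9A
s_3 = Round(s_2, k_2) = 0x9C

0x9C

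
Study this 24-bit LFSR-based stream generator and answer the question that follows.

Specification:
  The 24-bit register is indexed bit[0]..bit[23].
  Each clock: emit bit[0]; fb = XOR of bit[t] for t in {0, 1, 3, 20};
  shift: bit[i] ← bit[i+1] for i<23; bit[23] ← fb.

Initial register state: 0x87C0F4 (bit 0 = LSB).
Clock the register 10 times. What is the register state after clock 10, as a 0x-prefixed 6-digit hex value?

0x4621F0

reg_0 = 0x87C0F4
clock 1: out=0, reg = 0x43E07A
clock 2: out=0, reg = 0x21F03D
clock 3: out=1, reg = 0x10F81E
clock 4: out=0, reg = 0x887C0F
clock 5: out=1, reg = 0xC43E07
clock 6: out=1, reg = 0x621F03
clock 7: out=1, reg = 0x310F81
clock 8: out=1, reg = 0x1887C0
clock 9: out=0, reg = 0x8C43E0
clock 10: out=0, reg = 0x4621F0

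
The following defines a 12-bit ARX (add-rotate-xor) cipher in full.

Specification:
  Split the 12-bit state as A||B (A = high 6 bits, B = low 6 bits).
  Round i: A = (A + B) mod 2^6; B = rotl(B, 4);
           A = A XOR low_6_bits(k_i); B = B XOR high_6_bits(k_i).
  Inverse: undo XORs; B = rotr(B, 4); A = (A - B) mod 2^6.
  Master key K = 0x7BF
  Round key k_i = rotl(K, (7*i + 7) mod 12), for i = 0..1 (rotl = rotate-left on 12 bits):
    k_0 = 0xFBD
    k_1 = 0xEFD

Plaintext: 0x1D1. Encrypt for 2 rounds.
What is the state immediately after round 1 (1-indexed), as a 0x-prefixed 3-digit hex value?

s_0 = plaintext = 0x1D1
s_1 = Round(s_0, k_0) = 0x96A
s_2 = Round(s_1, k_1) = 0xC91

0x96A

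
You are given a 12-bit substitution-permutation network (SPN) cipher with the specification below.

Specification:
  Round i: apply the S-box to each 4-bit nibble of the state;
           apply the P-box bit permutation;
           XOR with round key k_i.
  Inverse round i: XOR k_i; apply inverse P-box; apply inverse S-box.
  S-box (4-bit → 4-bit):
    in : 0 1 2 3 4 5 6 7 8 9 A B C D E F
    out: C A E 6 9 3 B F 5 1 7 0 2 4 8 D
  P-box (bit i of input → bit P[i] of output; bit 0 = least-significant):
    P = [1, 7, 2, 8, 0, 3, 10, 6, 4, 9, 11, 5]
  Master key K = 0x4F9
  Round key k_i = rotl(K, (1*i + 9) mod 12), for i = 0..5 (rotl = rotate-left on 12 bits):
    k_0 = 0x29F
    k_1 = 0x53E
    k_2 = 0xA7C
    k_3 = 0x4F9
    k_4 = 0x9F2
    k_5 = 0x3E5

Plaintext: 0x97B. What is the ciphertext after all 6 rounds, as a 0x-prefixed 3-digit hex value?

0xE00

s_0 = plaintext = 0x97B
s_1 = Round(s_0, k_0) = 0x6C6
s_2 = Round(s_1, k_1) = 0x684
s_3 = Round(s_2, k_2) = 0xD4F
s_4 = Round(s_3, k_3) = 0xDBE
s_5 = Round(s_4, k_4) = 0x0F2
s_6 = Round(s_5, k_5) = 0xE00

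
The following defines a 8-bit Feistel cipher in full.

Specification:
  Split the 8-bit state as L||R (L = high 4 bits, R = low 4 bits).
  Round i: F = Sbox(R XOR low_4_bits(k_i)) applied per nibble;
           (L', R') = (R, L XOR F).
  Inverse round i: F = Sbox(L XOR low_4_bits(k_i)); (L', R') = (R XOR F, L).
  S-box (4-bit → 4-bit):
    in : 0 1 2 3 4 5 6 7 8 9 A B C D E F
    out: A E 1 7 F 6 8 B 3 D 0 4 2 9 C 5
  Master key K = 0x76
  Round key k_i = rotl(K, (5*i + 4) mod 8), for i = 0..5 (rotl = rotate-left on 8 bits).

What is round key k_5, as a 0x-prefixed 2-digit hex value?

0xCE

K = 0x76
k_0 = rotl(K, (5*0+4) mod 8) = rotl(K, 4) = 0x67
k_1 = rotl(K, (5*1+4) mod 8) = rotl(K, 1) = 0xEC
k_2 = rotl(K, (5*2+4) mod 8) = rotl(K, 6) = 0x9D
k_3 = rotl(K, (5*3+4) mod 8) = rotl(K, 3) = 0xB3
k_4 = rotl(K, (5*4+4) mod 8) = rotl(K, 0) = 0x76
k_5 = rotl(K, (5*5+4) mod 8) = rotl(K, 5) = 0xCE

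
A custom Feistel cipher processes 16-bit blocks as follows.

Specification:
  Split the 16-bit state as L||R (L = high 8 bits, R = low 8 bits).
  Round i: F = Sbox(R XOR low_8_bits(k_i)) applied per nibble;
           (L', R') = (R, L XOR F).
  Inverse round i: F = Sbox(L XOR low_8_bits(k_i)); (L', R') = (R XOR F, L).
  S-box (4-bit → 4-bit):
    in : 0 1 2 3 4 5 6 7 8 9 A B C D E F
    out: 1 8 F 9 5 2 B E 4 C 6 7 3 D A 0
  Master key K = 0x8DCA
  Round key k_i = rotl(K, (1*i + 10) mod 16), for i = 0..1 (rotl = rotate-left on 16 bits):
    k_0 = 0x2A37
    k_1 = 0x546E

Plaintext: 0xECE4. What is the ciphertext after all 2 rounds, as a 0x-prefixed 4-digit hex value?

0x35C3

s_0 = plaintext = 0xECE4
s_1 = Round(s_0, k_0) = 0xE435
s_2 = Round(s_1, k_1) = 0x35C3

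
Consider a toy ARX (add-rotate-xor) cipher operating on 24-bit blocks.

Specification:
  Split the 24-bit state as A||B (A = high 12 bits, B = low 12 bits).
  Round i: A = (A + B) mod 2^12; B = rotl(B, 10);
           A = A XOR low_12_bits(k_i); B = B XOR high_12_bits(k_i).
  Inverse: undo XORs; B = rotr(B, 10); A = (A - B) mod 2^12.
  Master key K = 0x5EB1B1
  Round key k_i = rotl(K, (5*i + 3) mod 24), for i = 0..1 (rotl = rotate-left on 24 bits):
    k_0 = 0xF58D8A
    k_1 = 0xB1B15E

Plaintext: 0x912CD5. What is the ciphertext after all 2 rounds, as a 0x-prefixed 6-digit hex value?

0x184D00

s_0 = plaintext = 0x912CD5
s_1 = Round(s_0, k_0) = 0x86D86D
s_2 = Round(s_1, k_1) = 0x184D00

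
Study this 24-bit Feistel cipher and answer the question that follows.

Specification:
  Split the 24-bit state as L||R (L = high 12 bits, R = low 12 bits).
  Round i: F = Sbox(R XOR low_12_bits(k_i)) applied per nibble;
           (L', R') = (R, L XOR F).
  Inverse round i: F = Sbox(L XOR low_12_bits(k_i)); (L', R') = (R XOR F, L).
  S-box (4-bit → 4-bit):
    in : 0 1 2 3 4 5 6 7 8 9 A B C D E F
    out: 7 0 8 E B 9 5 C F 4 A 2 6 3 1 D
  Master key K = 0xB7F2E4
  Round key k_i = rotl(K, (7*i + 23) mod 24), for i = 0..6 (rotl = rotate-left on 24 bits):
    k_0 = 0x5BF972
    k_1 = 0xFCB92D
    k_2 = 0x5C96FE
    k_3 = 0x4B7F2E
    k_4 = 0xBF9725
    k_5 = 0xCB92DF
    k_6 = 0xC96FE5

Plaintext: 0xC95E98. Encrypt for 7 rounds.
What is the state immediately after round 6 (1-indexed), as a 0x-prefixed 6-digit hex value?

s_0 = plaintext = 0xC95E98
s_1 = Round(s_0, k_0) = 0xE9808F
s_2 = Round(s_1, k_1) = 0x08FA30
s_3 = Round(s_2, k_2) = 0xA306EE
s_4 = Round(s_3, k_3) = 0x6EEE57
s_5 = Round(s_4, k_4) = 0xE57226
s_6 = Round(s_5, k_5) = 0x226983
s_7 = Round(s_6, k_6) = 0x983773

0x226983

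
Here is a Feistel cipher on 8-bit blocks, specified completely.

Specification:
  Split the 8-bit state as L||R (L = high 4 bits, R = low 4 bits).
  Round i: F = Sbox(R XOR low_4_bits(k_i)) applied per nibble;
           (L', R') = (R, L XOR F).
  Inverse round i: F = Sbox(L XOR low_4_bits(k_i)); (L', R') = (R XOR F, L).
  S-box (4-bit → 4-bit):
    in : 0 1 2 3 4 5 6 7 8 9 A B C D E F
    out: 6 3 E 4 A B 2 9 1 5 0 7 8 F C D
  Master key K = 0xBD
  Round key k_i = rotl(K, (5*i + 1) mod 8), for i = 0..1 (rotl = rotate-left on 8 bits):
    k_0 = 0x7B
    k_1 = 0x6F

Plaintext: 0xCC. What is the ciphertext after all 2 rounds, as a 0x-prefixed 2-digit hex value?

0x5C

s_0 = plaintext = 0xCC
s_1 = Round(s_0, k_0) = 0xC5
s_2 = Round(s_1, k_1) = 0x5C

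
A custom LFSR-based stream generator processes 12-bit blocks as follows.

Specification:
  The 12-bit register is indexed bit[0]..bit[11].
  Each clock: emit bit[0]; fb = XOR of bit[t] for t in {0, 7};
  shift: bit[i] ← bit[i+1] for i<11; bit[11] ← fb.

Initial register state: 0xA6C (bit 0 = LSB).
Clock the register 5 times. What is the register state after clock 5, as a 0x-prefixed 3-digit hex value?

reg_0 = 0xA6C
clock 1: out=0, reg = 0x536
clock 2: out=0, reg = 0x29B
clock 3: out=1, reg = 0x14D
clock 4: out=1, reg = 0x8A6
clock 5: out=0, reg = 0xC53

0xC53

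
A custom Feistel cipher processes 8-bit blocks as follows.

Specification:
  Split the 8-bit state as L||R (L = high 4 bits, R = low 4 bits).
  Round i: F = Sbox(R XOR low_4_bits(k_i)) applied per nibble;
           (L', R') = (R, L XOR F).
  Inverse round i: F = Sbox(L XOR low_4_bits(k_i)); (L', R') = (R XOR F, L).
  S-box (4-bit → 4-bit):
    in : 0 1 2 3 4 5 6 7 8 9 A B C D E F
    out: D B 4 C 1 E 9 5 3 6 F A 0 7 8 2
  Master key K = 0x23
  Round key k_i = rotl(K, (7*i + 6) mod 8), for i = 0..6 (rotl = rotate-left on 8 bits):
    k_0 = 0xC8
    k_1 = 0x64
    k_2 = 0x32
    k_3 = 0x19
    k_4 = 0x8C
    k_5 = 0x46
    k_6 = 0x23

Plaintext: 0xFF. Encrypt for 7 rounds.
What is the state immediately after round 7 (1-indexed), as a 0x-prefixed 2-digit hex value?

s_0 = plaintext = 0xFF
s_1 = Round(s_0, k_0) = 0xFA
s_2 = Round(s_1, k_1) = 0xA7
s_3 = Round(s_2, k_2) = 0x74
s_4 = Round(s_3, k_3) = 0x40
s_5 = Round(s_4, k_4) = 0x04
s_6 = Round(s_5, k_5) = 0x44
s_7 = Round(s_6, k_6) = 0x41

0x41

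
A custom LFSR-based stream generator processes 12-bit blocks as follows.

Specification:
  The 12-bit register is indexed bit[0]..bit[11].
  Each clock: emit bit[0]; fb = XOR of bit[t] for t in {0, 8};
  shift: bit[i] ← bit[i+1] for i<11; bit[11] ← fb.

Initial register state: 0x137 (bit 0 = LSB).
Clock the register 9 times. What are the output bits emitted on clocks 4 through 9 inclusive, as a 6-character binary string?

011001

reg_0 = 0x137
clock 1: out=1, reg = 0x09B
clock 2: out=1, reg = 0x84D
clock 3: out=1, reg = 0xC26
clock 4: out=0, reg = 0x613
clock 5: out=1, reg = 0xB09
clock 6: out=1, reg = 0x584
clock 7: out=0, reg = 0xAC2
clock 8: out=0, reg = 0x561
clock 9: out=1, reg = 0x2B0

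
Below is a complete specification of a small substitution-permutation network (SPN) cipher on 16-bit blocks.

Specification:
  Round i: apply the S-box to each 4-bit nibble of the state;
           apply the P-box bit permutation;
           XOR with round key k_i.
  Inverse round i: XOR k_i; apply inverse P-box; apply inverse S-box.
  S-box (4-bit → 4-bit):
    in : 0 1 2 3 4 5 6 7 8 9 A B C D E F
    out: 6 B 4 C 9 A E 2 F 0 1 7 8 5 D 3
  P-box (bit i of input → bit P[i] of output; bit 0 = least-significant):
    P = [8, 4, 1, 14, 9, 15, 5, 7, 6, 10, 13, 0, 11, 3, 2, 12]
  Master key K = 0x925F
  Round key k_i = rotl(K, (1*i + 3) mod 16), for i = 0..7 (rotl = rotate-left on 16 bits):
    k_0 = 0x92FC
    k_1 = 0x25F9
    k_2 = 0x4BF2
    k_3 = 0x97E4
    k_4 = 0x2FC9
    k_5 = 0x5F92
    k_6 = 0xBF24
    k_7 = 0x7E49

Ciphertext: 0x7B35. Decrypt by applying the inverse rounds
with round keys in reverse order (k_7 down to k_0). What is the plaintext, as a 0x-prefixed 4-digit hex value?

0xC6FC

s_0 = ciphertext = 0x7B35
s_1 = InvRound(s_0, k_7) = 0x0F2F
s_2 = InvRound(s_1, k_6) = 0x5372
s_3 = InvRound(s_2, k_5) = 0xAF39
s_4 = InvRound(s_3, k_4) = 0x9A67
s_5 = InvRound(s_4, k_3) = 0xA5CD
s_6 = InvRound(s_5, k_2) = 0xB6B6
s_7 = InvRound(s_6, k_1) = 0x64FD
s_8 = InvRound(s_7, k_0) = 0xC6FC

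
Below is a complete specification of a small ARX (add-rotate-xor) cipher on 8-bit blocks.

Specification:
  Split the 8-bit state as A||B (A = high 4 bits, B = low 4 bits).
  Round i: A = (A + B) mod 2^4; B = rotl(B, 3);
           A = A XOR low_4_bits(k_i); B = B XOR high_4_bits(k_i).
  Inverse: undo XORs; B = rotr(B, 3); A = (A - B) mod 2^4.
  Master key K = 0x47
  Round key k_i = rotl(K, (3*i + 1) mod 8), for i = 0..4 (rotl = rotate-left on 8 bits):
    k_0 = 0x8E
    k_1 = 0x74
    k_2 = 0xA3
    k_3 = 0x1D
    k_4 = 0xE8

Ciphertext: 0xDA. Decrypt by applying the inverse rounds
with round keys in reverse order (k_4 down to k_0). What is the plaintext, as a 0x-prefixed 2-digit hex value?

s_0 = ciphertext = 0xDA
s_1 = InvRound(s_0, k_4) = 0xD8
s_2 = InvRound(s_1, k_3) = 0xD3
s_3 = InvRound(s_2, k_2) = 0xB3
s_4 = InvRound(s_3, k_1) = 0x78
s_5 = InvRound(s_4, k_0) = 0x90

0x90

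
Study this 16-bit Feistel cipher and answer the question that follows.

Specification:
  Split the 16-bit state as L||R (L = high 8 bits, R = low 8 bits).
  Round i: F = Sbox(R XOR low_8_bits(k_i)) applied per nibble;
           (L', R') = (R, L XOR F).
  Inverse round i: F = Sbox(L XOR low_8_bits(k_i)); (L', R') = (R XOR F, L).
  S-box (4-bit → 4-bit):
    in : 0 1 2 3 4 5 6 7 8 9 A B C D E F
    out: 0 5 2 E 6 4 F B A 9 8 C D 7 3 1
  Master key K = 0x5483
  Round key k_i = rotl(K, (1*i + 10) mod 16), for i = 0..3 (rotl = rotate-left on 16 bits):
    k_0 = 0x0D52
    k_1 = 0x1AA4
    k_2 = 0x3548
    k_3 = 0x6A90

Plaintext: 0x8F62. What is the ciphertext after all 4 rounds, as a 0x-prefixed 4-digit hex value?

0x708E

s_0 = plaintext = 0x8F62
s_1 = Round(s_0, k_0) = 0x626F
s_2 = Round(s_1, k_1) = 0x6FBE
s_3 = Round(s_2, k_2) = 0xBE70
s_4 = Round(s_3, k_3) = 0x708E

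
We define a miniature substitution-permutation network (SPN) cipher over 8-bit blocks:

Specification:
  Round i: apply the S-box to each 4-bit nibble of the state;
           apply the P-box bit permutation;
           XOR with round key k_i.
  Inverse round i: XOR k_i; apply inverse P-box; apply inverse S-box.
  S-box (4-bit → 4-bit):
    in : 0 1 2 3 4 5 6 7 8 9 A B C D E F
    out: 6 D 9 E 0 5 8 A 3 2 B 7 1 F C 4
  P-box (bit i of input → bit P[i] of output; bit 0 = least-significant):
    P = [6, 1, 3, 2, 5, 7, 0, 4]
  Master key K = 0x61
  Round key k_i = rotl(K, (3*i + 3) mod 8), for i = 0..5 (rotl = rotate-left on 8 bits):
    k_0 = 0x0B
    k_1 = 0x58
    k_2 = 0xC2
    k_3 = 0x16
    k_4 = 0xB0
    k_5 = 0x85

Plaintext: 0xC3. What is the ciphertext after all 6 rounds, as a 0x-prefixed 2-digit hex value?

0x36

s_0 = plaintext = 0xC3
s_1 = Round(s_0, k_0) = 0x25
s_2 = Round(s_1, k_1) = 0x20
s_3 = Round(s_2, k_2) = 0xF8
s_4 = Round(s_3, k_3) = 0x55
s_5 = Round(s_4, k_4) = 0xD9
s_6 = Round(s_5, k_5) = 0x36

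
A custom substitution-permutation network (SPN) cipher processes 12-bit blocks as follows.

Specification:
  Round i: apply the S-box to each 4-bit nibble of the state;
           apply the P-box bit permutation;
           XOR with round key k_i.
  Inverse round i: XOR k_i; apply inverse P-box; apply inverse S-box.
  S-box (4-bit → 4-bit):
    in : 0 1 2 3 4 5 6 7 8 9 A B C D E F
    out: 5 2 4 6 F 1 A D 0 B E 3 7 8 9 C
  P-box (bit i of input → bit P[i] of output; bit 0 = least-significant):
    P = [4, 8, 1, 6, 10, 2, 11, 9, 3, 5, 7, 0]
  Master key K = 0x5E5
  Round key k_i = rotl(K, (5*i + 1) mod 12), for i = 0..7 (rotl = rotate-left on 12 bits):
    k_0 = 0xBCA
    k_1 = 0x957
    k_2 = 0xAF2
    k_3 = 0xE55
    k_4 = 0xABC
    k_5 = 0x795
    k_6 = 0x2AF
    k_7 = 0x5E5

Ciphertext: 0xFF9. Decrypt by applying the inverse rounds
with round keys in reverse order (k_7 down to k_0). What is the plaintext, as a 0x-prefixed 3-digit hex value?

s_0 = ciphertext = 0xFF9
s_1 = InvRound(s_0, k_7) = 0x5A5
s_2 = InvRound(s_1, k_6) = 0x5E3
s_3 = InvRound(s_2, k_5) = 0x167
s_4 = InvRound(s_3, k_4) = 0x7F4
s_5 = InvRound(s_4, k_3) = 0xA21
s_6 = InvRound(s_5, k_2) = 0xF87
s_7 = InvRound(s_6, k_1) = 0x2EE
s_8 = InvRound(s_7, k_0) = 0x131

0x131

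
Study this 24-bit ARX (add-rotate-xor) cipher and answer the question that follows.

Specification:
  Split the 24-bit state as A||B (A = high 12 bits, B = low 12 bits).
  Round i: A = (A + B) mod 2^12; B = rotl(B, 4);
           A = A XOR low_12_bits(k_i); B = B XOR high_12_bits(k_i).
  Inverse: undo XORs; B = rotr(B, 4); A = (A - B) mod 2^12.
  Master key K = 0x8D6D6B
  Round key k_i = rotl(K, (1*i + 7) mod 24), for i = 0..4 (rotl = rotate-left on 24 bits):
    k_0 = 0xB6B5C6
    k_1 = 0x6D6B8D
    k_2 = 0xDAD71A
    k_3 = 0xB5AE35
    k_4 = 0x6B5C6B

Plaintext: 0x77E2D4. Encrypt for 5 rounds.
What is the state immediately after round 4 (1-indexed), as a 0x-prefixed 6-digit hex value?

s_0 = plaintext = 0x77E2D4
s_1 = Round(s_0, k_0) = 0xF94629
s_2 = Round(s_1, k_1) = 0xE30440
s_3 = Round(s_2, k_2) = 0x56A9A9
s_4 = Round(s_3, k_3) = 0x1261C3
s_5 = Round(s_4, k_4) = 0xE82A84

0x1261C3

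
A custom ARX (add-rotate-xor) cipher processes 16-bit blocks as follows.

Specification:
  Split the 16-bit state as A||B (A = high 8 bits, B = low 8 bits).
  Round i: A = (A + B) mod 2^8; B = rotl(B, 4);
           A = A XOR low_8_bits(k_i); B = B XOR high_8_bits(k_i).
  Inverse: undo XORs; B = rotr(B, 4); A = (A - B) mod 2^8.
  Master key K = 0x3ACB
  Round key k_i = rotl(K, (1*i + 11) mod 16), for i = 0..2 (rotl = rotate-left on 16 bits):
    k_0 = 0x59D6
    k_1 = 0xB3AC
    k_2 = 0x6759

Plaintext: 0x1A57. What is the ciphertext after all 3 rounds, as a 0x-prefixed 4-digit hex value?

0xA970

s_0 = plaintext = 0x1A57
s_1 = Round(s_0, k_0) = 0xA72C
s_2 = Round(s_1, k_1) = 0x7F71
s_3 = Round(s_2, k_2) = 0xA970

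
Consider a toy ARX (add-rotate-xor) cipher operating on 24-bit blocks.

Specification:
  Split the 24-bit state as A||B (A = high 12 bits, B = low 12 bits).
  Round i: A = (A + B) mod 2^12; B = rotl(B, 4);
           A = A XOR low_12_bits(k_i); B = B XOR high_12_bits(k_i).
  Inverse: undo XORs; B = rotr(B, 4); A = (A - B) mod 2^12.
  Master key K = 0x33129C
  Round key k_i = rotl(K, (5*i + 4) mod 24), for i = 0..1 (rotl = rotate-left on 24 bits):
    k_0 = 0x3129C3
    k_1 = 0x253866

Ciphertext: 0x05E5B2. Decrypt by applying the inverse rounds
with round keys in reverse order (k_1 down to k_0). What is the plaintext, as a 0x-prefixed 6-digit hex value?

0x353C26

s_0 = ciphertext = 0x05E5B2
s_1 = InvRound(s_0, k_1) = 0x6BA17E
s_2 = InvRound(s_1, k_0) = 0x353C26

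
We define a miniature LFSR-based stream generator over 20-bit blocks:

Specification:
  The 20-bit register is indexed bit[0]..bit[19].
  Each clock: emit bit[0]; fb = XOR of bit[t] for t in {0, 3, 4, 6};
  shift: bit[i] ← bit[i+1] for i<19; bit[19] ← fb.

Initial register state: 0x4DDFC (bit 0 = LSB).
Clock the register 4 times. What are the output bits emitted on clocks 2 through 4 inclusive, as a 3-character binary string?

011

reg_0 = 0x4DDFC
clock 1: out=0, reg = 0xA6EFE
clock 2: out=0, reg = 0xD377F
clock 3: out=1, reg = 0x69BBF
clock 4: out=1, reg = 0xB4DDF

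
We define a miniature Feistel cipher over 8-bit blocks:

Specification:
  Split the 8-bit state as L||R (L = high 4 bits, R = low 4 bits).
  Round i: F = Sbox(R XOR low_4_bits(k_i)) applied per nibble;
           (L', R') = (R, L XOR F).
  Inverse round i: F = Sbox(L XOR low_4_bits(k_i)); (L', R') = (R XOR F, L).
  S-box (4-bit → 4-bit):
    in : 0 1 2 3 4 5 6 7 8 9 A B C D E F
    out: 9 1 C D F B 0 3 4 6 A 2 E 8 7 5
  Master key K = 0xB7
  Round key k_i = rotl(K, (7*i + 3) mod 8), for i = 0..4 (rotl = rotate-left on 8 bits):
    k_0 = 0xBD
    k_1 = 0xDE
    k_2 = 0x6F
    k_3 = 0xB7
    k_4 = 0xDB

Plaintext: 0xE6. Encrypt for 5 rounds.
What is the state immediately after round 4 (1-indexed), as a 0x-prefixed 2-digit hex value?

0x73

s_0 = plaintext = 0xE6
s_1 = Round(s_0, k_0) = 0x6C
s_2 = Round(s_1, k_1) = 0xCA
s_3 = Round(s_2, k_2) = 0xA7
s_4 = Round(s_3, k_3) = 0x73
s_5 = Round(s_4, k_4) = 0x33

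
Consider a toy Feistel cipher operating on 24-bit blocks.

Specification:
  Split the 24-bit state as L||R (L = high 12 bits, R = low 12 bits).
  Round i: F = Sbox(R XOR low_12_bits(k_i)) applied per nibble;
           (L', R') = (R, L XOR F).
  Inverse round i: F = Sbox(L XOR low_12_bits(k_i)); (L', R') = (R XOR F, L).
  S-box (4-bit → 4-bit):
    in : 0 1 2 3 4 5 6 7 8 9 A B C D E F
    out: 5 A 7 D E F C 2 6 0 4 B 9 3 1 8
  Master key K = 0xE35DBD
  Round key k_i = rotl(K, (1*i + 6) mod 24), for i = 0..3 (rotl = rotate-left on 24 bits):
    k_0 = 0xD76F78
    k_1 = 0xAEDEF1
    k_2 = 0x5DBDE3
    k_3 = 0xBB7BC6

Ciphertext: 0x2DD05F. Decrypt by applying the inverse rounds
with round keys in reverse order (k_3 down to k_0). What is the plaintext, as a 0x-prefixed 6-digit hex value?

0x36C895

s_0 = ciphertext = 0x2DD05F
s_1 = InvRound(s_0, k_3) = 0x0F42DD
s_2 = InvRound(s_1, k_2) = 0x17F0F4
s_3 = InvRound(s_2, k_1) = 0x89517F
s_4 = InvRound(s_3, k_0) = 0x36C895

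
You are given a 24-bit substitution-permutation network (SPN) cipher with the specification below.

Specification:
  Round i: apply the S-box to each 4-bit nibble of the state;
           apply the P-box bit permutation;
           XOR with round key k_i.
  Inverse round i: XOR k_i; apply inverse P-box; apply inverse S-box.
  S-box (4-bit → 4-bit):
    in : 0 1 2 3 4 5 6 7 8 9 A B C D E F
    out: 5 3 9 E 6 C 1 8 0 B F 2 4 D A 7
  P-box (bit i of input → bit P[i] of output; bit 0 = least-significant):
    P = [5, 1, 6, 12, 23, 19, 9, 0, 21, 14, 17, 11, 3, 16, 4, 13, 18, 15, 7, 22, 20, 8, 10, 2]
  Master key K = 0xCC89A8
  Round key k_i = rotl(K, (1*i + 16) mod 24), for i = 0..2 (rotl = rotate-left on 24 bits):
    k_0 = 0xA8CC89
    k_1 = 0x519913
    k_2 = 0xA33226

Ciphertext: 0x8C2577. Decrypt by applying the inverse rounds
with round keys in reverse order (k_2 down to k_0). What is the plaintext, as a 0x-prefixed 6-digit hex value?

s_0 = ciphertext = 0x8C2577
s_1 = InvRound(s_0, k_2) = 0x464035
s_2 = InvRound(s_1, k_1) = 0x91B389
s_3 = InvRound(s_2, k_0) = 0xF8E947

0xF8E947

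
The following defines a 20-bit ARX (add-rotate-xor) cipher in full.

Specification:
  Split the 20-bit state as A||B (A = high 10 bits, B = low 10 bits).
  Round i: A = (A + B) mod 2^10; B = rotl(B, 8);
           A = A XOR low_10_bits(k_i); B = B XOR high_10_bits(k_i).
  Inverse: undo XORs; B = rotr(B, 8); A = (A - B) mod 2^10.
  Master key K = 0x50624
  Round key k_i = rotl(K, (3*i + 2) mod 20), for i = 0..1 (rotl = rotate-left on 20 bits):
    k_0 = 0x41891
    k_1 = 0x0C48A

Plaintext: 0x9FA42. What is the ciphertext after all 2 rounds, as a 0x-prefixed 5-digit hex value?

0xDB6D4

s_0 = plaintext = 0x9FA42
s_1 = Round(s_0, k_0) = 0x14796
s_2 = Round(s_1, k_1) = 0xDB6D4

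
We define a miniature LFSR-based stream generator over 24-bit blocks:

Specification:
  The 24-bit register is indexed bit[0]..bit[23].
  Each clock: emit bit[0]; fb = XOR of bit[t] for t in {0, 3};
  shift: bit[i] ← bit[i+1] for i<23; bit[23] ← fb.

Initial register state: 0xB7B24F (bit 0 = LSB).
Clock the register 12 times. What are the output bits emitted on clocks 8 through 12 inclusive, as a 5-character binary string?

reg_0 = 0xB7B24F
clock 1: out=1, reg = 0x5BD927
clock 2: out=1, reg = 0xADEC93
clock 3: out=1, reg = 0xD6F649
clock 4: out=1, reg = 0x6B7B24
clock 5: out=0, reg = 0x35BD92
clock 6: out=0, reg = 0x1ADEC9
clock 7: out=1, reg = 0x0D6F64
clock 8: out=0, reg = 0x06B7B2
clock 9: out=0, reg = 0x035BD9
clock 10: out=1, reg = 0x01ADEC
clock 11: out=0, reg = 0x80D6F6
clock 12: out=0, reg = 0x406B7B

00100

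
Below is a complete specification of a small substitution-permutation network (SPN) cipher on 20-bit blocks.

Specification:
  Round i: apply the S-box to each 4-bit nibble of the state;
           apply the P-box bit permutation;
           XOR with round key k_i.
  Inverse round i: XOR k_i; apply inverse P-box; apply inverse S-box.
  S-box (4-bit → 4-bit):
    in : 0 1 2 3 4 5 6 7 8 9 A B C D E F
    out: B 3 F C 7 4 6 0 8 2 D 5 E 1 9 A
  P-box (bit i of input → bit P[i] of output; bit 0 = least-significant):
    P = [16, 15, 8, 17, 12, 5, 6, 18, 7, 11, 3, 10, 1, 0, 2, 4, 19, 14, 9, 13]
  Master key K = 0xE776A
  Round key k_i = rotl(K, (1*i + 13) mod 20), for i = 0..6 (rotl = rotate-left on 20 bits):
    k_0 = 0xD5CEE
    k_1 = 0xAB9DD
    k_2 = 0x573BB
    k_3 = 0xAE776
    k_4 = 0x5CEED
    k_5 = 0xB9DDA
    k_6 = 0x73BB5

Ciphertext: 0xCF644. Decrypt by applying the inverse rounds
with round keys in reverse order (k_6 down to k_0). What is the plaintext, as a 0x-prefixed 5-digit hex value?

0x7CBAB

s_0 = ciphertext = 0xCF644
s_1 = InvRound(s_0, k_6) = 0x1F062
s_2 = InvRound(s_1, k_5) = 0x08293
s_3 = InvRound(s_2, k_4) = 0x9ACCD
s_4 = InvRound(s_3, k_3) = 0x6049A
s_5 = InvRound(s_4, k_2) = 0xC981A
s_6 = InvRound(s_5, k_1) = 0x84D33
s_7 = InvRound(s_6, k_0) = 0x7CBAB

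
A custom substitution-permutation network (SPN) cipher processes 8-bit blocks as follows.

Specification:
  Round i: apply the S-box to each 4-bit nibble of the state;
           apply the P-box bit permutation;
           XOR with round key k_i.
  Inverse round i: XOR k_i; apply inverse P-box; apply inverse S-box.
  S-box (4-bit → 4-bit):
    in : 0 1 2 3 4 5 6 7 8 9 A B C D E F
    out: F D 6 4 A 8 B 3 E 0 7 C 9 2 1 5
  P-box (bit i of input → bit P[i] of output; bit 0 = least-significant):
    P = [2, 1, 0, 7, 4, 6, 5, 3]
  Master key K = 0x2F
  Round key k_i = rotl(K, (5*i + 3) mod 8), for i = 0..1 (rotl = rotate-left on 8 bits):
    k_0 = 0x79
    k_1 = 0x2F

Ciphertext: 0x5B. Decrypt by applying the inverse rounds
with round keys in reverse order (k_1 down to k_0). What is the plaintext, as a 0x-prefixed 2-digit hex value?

0x70

s_0 = ciphertext = 0x5B
s_1 = InvRound(s_0, k_1) = 0xAE
s_2 = InvRound(s_1, k_0) = 0x70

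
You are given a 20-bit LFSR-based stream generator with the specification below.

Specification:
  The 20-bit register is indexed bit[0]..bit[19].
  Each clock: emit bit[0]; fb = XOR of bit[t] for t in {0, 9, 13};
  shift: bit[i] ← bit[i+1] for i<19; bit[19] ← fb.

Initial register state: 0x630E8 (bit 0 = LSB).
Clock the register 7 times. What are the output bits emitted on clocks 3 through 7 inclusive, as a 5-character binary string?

reg_0 = 0x630E8
clock 1: out=0, reg = 0xB1874
clock 2: out=0, reg = 0x58C3A
clock 3: out=0, reg = 0x2C61D
clock 4: out=1, reg = 0x1630E
clock 5: out=0, reg = 0x0B187
clock 6: out=1, reg = 0x058C3
clock 7: out=1, reg = 0x82C61

01011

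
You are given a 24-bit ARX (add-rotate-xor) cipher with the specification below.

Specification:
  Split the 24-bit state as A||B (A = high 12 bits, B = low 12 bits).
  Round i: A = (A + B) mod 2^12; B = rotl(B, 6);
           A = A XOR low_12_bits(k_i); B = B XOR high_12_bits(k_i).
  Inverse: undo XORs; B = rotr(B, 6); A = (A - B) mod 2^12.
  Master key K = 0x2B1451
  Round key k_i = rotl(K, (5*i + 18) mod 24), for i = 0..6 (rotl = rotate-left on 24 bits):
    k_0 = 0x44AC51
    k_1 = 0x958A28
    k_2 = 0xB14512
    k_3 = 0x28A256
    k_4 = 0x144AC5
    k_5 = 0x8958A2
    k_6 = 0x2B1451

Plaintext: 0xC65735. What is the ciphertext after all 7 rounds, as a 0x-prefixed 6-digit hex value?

s_0 = plaintext = 0xC65735
s_1 = Round(s_0, k_0) = 0xFCB916
s_2 = Round(s_1, k_1) = 0x2C9CFC
s_3 = Round(s_2, k_2) = 0xAD7427
s_4 = Round(s_3, k_3) = 0xCA8B5A
s_5 = Round(s_4, k_4) = 0x2C77E9
s_6 = Round(s_5, k_5) = 0x2122CA
s_7 = Round(s_6, k_6) = 0x08D03A

0x08D03A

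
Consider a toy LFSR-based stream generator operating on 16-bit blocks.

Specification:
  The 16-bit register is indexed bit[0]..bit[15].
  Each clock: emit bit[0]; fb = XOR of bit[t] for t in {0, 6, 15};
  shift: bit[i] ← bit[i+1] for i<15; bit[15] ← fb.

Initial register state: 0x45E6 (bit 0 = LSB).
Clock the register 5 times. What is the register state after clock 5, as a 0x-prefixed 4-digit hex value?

reg_0 = 0x45E6
clock 1: out=0, reg = 0xA2F3
clock 2: out=1, reg = 0xD179
clock 3: out=1, reg = 0xE8BC
clock 4: out=0, reg = 0xF45E
clock 5: out=0, reg = 0x7A2F

0x7A2F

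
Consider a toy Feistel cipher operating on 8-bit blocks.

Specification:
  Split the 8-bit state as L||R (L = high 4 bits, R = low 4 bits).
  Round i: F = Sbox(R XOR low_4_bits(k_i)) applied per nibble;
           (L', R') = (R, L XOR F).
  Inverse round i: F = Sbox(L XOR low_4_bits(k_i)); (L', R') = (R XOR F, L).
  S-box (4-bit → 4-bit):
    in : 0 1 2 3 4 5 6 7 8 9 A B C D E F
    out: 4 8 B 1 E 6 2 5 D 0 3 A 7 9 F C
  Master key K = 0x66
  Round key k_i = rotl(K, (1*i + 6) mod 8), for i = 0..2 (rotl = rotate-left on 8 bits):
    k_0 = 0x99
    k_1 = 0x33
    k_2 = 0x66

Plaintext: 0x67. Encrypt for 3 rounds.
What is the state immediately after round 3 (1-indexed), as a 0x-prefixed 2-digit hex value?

s_0 = plaintext = 0x67
s_1 = Round(s_0, k_0) = 0x79
s_2 = Round(s_1, k_1) = 0x94
s_3 = Round(s_2, k_2) = 0x42

0x42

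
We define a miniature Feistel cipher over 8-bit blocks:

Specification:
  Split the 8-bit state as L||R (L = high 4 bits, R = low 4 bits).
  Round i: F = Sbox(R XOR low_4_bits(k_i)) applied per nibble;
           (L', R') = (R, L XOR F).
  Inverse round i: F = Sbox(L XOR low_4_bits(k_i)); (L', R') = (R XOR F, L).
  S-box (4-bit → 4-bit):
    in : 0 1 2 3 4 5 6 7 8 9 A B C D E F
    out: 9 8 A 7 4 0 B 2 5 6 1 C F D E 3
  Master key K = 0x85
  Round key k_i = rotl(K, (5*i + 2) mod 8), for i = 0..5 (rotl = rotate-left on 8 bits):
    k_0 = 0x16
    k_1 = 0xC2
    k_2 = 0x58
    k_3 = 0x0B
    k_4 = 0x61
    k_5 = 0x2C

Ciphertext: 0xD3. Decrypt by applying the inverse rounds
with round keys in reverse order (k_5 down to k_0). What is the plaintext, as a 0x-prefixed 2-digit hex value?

s_0 = ciphertext = 0xD3
s_1 = InvRound(s_0, k_5) = 0xBD
s_2 = InvRound(s_1, k_4) = 0xCB
s_3 = InvRound(s_2, k_3) = 0x9C
s_4 = InvRound(s_3, k_2) = 0x49
s_5 = InvRound(s_4, k_1) = 0x24
s_6 = InvRound(s_5, k_0) = 0x02

0x02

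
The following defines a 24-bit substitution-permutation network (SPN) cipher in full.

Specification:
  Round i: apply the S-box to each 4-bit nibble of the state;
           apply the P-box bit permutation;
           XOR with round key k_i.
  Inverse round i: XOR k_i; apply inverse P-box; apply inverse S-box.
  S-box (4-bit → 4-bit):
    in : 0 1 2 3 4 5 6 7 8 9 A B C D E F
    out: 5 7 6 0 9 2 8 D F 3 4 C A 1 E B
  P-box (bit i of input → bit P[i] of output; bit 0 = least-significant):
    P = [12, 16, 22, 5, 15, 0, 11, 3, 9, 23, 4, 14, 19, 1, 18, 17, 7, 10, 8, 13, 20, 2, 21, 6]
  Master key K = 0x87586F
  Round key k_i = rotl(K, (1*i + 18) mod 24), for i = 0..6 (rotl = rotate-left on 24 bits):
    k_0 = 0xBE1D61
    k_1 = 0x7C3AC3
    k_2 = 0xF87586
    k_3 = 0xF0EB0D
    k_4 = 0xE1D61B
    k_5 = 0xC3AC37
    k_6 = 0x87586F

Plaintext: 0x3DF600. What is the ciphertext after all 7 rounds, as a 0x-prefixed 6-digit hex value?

s_0 = plaintext = 0x3DF600
s_1 = Round(s_0, k_0) = 0xF4C5E3
s_2 = Round(s_1, k_1) = 0xEE120C
s_3 = Round(s_2, k_2) = 0x55D8F0
s_4 = Round(s_3, k_3) = 0x383D10
s_5 = Round(s_4, k_4) = 0xA1699A
s_6 = Round(s_5, k_5) = 0x212BB6
s_7 = Round(s_6, k_6) = 0xA315D1

0xA315D1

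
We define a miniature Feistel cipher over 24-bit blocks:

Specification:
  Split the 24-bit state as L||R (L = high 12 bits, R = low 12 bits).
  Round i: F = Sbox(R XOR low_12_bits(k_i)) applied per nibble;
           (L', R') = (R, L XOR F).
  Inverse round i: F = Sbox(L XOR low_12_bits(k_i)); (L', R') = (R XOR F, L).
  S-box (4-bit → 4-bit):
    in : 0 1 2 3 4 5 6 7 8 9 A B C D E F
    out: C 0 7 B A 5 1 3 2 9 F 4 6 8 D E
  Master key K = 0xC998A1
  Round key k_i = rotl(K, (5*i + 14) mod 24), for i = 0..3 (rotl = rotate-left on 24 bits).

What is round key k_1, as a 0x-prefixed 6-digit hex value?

0x0E4CC5

K = 0xC998A1
k_0 = rotl(K, (5*0+14) mod 24) = rotl(K, 14) = 0x287266
k_1 = rotl(K, (5*1+14) mod 24) = rotl(K, 19) = 0x0E4CC5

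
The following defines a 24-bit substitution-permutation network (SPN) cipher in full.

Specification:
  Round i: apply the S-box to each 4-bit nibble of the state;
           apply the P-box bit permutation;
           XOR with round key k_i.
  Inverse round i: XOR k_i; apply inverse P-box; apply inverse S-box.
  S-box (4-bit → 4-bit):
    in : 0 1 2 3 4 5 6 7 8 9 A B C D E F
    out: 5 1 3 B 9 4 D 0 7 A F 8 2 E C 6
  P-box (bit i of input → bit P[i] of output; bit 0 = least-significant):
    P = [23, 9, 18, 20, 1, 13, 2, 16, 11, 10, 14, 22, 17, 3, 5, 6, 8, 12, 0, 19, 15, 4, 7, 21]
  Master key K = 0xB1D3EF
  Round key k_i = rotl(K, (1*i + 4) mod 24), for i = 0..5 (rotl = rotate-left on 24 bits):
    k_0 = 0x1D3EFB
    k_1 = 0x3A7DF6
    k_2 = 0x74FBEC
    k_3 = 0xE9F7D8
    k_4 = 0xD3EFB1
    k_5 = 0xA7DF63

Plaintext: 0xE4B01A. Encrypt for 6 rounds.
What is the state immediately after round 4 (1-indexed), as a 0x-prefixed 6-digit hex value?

0x034503

s_0 = plaintext = 0xE4B01A
s_1 = Round(s_0, k_0) = 0xA17539
s_2 = Round(s_1, k_1) = 0x0B9E64
s_3 = Round(s_2, k_2) = 0xAD3B22
s_4 = Round(s_3, k_3) = 0x034503
s_5 = Round(s_4, k_4) = 0x493C77
s_6 = Round(s_5, k_5) = 0x8D4B2B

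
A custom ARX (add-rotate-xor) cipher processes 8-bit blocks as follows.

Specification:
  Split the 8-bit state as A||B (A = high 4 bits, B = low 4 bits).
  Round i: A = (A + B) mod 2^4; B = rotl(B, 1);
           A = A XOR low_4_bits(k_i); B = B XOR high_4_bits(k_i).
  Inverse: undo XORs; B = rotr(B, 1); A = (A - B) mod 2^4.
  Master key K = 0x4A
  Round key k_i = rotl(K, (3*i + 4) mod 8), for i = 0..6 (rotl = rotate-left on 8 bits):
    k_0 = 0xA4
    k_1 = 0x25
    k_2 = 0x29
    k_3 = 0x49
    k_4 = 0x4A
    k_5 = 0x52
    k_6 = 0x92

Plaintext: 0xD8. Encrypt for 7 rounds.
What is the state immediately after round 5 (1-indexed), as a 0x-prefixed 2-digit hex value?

s_0 = plaintext = 0xD8
s_1 = Round(s_0, k_0) = 0x1B
s_2 = Round(s_1, k_1) = 0x95
s_3 = Round(s_2, k_2) = 0x78
s_4 = Round(s_3, k_3) = 0x65
s_5 = Round(s_4, k_4) = 0x1E
s_6 = Round(s_5, k_5) = 0xD8
s_7 = Round(s_6, k_6) = 0x78

0x1E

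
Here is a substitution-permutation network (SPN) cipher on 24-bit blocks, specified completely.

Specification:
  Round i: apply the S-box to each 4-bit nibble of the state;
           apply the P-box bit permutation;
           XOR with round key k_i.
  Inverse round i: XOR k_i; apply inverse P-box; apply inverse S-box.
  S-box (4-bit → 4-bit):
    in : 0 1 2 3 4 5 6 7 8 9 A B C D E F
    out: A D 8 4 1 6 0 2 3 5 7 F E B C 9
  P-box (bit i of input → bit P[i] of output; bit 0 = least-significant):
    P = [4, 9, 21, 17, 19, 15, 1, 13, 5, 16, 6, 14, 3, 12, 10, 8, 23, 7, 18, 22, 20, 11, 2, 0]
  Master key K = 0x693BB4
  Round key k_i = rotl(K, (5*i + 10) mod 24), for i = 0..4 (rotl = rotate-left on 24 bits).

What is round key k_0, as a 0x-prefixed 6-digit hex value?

K = 0x693BB4
k_0 = rotl(K, (5*0+10) mod 24) = rotl(K, 10) = 0xEED1A4

0xEED1A4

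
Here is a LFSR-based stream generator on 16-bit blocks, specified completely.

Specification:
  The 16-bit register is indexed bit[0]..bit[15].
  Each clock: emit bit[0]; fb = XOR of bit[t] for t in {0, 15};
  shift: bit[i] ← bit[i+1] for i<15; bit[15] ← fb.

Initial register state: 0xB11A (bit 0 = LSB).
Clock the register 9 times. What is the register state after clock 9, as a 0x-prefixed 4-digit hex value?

0x84D8

reg_0 = 0xB11A
clock 1: out=0, reg = 0xD88D
clock 2: out=1, reg = 0x6C46
clock 3: out=0, reg = 0x3623
clock 4: out=1, reg = 0x9B11
clock 5: out=1, reg = 0x4D88
clock 6: out=0, reg = 0x26C4
clock 7: out=0, reg = 0x1362
clock 8: out=0, reg = 0x09B1
clock 9: out=1, reg = 0x84D8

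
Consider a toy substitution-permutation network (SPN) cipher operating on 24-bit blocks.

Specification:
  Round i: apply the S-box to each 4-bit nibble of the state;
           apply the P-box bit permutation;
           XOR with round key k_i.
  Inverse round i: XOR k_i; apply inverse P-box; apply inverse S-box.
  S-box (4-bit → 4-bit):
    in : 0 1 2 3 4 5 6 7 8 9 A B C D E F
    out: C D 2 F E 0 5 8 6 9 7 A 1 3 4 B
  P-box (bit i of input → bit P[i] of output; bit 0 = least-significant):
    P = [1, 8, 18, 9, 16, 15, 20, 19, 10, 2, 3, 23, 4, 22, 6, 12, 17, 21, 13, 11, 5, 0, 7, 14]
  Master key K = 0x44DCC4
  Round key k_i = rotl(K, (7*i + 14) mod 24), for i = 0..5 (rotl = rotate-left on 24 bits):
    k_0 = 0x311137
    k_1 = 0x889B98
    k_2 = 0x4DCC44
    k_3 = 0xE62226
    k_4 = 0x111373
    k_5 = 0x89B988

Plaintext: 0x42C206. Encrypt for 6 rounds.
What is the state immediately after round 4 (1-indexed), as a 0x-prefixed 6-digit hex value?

0x926060

s_0 = plaintext = 0x42C206
s_1 = Round(s_0, k_0) = 0x0D51A0
s_2 = Round(s_1, k_1) = 0x3F5D10
s_3 = Round(s_2, k_2) = 0x7282E1
s_4 = Round(s_3, k_3) = 0x926060
s_5 = Round(s_4, k_4) = 0xA4510B
s_6 = Round(s_5, k_5) = 0x319621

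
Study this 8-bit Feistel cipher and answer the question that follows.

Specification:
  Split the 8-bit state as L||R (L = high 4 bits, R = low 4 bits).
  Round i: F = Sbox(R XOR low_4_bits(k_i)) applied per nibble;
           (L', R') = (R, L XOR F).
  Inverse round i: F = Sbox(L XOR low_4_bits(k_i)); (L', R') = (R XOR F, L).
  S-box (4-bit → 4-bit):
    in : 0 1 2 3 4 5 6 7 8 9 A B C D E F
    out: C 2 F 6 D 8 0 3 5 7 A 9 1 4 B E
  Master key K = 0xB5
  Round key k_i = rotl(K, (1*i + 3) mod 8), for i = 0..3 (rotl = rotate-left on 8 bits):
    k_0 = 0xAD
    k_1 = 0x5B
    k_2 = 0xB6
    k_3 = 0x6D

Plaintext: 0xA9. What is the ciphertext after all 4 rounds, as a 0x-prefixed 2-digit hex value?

s_0 = plaintext = 0xA9
s_1 = Round(s_0, k_0) = 0x97
s_2 = Round(s_1, k_1) = 0x78
s_3 = Round(s_2, k_2) = 0x8C
s_4 = Round(s_3, k_3) = 0xCA

0xCA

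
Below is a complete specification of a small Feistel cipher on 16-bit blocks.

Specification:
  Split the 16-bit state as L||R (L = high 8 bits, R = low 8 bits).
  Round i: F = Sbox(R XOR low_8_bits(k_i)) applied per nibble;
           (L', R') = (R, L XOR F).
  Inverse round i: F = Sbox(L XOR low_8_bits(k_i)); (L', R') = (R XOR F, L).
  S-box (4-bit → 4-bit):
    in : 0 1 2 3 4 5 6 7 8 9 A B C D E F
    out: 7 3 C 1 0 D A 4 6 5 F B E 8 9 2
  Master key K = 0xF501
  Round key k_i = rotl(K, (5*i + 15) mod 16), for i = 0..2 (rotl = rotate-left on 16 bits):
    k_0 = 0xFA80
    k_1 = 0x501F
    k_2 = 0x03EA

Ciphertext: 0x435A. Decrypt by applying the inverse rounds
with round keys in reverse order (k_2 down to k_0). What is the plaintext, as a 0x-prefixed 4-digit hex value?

0xEFF4

s_0 = ciphertext = 0x435A
s_1 = InvRound(s_0, k_2) = 0xAF43
s_2 = InvRound(s_1, k_1) = 0xF4AF
s_3 = InvRound(s_2, k_0) = 0xEFF4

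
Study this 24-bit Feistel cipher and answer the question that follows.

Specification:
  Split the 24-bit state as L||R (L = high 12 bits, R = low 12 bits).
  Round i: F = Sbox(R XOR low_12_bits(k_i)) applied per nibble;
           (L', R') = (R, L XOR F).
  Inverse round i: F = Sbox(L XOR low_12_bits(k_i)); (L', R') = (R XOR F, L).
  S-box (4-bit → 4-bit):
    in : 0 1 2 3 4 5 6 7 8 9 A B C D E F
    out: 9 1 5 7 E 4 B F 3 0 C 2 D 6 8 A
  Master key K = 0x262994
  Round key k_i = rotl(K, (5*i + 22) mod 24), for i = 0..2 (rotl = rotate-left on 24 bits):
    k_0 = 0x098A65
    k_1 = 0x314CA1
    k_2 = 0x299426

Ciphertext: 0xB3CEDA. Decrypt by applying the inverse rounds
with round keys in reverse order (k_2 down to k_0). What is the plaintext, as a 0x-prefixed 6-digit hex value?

s_0 = ciphertext = 0xB3CEDA
s_1 = InvRound(s_0, k_2) = 0x4C6B3C
s_2 = InvRound(s_1, k_1) = 0x8834C6
s_3 = InvRound(s_2, k_0) = 0x14D883

0x14D883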